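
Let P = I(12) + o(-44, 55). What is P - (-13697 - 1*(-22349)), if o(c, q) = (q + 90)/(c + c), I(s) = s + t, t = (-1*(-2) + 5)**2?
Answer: -756153/88 ≈ -8592.6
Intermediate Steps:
t = 49 (t = (2 + 5)**2 = 7**2 = 49)
I(s) = 49 + s (I(s) = s + 49 = 49 + s)
o(c, q) = (90 + q)/(2*c) (o(c, q) = (90 + q)/((2*c)) = (90 + q)*(1/(2*c)) = (90 + q)/(2*c))
P = 5223/88 (P = (49 + 12) + (1/2)*(90 + 55)/(-44) = 61 + (1/2)*(-1/44)*145 = 61 - 145/88 = 5223/88 ≈ 59.352)
P - (-13697 - 1*(-22349)) = 5223/88 - (-13697 - 1*(-22349)) = 5223/88 - (-13697 + 22349) = 5223/88 - 1*8652 = 5223/88 - 8652 = -756153/88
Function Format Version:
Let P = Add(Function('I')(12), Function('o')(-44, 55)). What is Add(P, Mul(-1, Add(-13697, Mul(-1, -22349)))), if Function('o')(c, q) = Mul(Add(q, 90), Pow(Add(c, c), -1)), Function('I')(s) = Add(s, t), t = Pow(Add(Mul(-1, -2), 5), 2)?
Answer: Rational(-756153, 88) ≈ -8592.6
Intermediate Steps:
t = 49 (t = Pow(Add(2, 5), 2) = Pow(7, 2) = 49)
Function('I')(s) = Add(49, s) (Function('I')(s) = Add(s, 49) = Add(49, s))
Function('o')(c, q) = Mul(Rational(1, 2), Pow(c, -1), Add(90, q)) (Function('o')(c, q) = Mul(Add(90, q), Pow(Mul(2, c), -1)) = Mul(Add(90, q), Mul(Rational(1, 2), Pow(c, -1))) = Mul(Rational(1, 2), Pow(c, -1), Add(90, q)))
P = Rational(5223, 88) (P = Add(Add(49, 12), Mul(Rational(1, 2), Pow(-44, -1), Add(90, 55))) = Add(61, Mul(Rational(1, 2), Rational(-1, 44), 145)) = Add(61, Rational(-145, 88)) = Rational(5223, 88) ≈ 59.352)
Add(P, Mul(-1, Add(-13697, Mul(-1, -22349)))) = Add(Rational(5223, 88), Mul(-1, Add(-13697, Mul(-1, -22349)))) = Add(Rational(5223, 88), Mul(-1, Add(-13697, 22349))) = Add(Rational(5223, 88), Mul(-1, 8652)) = Add(Rational(5223, 88), -8652) = Rational(-756153, 88)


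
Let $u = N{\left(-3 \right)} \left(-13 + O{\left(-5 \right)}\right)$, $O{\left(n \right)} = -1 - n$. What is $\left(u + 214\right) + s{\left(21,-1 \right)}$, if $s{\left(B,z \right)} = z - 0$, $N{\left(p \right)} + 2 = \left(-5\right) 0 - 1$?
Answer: $240$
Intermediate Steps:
$N{\left(p \right)} = -3$ ($N{\left(p \right)} = -2 - 1 = -3$)
$s{\left(B,z \right)} = z$ ($s{\left(B,z \right)} = z + 0 = z$)
$u = 27$ ($u = - 3 \left(-13 - -4\right) = - 3 \left(-13 + \left(-1 + 5\right)\right) = - 3 \left(-13 + 4\right) = \left(-3\right) \left(-9\right) = 27$)
$\left(u + 214\right) + s{\left(21,-1 \right)} = \left(27 + 214\right) - 1 = 241 - 1 = 240$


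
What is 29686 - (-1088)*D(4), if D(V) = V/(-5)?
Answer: 144078/5 ≈ 28816.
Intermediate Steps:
D(V) = -V/5 (D(V) = V*(-⅕) = -V/5)
29686 - (-1088)*D(4) = 29686 - (-1088)*(-⅕*4) = 29686 - (-1088)*(-4)/5 = 29686 - 1*4352/5 = 29686 - 4352/5 = 144078/5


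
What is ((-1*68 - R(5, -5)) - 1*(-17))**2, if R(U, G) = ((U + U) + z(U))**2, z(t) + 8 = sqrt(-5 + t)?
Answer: 3025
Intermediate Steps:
z(t) = -8 + sqrt(-5 + t)
R(U, G) = (-8 + sqrt(-5 + U) + 2*U)**2 (R(U, G) = ((U + U) + (-8 + sqrt(-5 + U)))**2 = (2*U + (-8 + sqrt(-5 + U)))**2 = (-8 + sqrt(-5 + U) + 2*U)**2)
((-1*68 - R(5, -5)) - 1*(-17))**2 = ((-1*68 - (-8 + sqrt(-5 + 5) + 2*5)**2) - 1*(-17))**2 = ((-68 - (-8 + sqrt(0) + 10)**2) + 17)**2 = ((-68 - (-8 + 0 + 10)**2) + 17)**2 = ((-68 - 1*2**2) + 17)**2 = ((-68 - 1*4) + 17)**2 = ((-68 - 4) + 17)**2 = (-72 + 17)**2 = (-55)**2 = 3025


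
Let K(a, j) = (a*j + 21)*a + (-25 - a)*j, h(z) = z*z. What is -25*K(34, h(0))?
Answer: -17850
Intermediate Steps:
h(z) = z²
K(a, j) = a*(21 + a*j) + j*(-25 - a) (K(a, j) = (21 + a*j)*a + j*(-25 - a) = a*(21 + a*j) + j*(-25 - a))
-25*K(34, h(0)) = -25*(-25*0² + 21*34 + 0²*34² - 1*34*0²) = -25*(-25*0 + 714 + 0*1156 - 1*34*0) = -25*(0 + 714 + 0 + 0) = -25*714 = -17850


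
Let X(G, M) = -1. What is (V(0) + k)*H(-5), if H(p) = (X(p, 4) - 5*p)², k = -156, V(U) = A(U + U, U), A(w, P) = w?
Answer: -89856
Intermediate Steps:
V(U) = 2*U (V(U) = U + U = 2*U)
H(p) = (-1 - 5*p)²
(V(0) + k)*H(-5) = (2*0 - 156)*(1 + 5*(-5))² = (0 - 156)*(1 - 25)² = -156*(-24)² = -156*576 = -89856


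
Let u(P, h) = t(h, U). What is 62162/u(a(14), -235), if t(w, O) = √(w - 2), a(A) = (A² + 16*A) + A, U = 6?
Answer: -62162*I*√237/237 ≈ -4037.9*I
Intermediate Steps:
a(A) = A² + 17*A
t(w, O) = √(-2 + w)
u(P, h) = √(-2 + h)
62162/u(a(14), -235) = 62162/(√(-2 - 235)) = 62162/(√(-237)) = 62162/((I*√237)) = 62162*(-I*√237/237) = -62162*I*√237/237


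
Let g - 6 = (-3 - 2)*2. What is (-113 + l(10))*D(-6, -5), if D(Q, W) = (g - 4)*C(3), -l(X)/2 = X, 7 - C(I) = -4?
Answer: 11704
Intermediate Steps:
C(I) = 11 (C(I) = 7 - 1*(-4) = 7 + 4 = 11)
g = -4 (g = 6 + (-3 - 2)*2 = 6 - 5*2 = 6 - 10 = -4)
l(X) = -2*X
D(Q, W) = -88 (D(Q, W) = (-4 - 4)*11 = -8*11 = -88)
(-113 + l(10))*D(-6, -5) = (-113 - 2*10)*(-88) = (-113 - 20)*(-88) = -133*(-88) = 11704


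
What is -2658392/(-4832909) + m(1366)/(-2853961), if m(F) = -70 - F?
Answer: 7593887148036/13792933802549 ≈ 0.55056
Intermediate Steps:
-2658392/(-4832909) + m(1366)/(-2853961) = -2658392/(-4832909) + (-70 - 1*1366)/(-2853961) = -2658392*(-1/4832909) + (-70 - 1366)*(-1/2853961) = 2658392/4832909 - 1436*(-1/2853961) = 2658392/4832909 + 1436/2853961 = 7593887148036/13792933802549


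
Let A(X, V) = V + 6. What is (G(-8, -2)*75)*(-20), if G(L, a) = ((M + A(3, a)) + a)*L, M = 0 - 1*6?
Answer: -48000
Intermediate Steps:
A(X, V) = 6 + V
M = -6 (M = 0 - 6 = -6)
G(L, a) = 2*L*a (G(L, a) = ((-6 + (6 + a)) + a)*L = (a + a)*L = (2*a)*L = 2*L*a)
(G(-8, -2)*75)*(-20) = ((2*(-8)*(-2))*75)*(-20) = (32*75)*(-20) = 2400*(-20) = -48000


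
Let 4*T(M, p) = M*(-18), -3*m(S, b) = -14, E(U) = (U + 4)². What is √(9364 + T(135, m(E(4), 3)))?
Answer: √35026/2 ≈ 93.576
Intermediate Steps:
E(U) = (4 + U)²
m(S, b) = 14/3 (m(S, b) = -⅓*(-14) = 14/3)
T(M, p) = -9*M/2 (T(M, p) = (M*(-18))/4 = (-18*M)/4 = -9*M/2)
√(9364 + T(135, m(E(4), 3))) = √(9364 - 9/2*135) = √(9364 - 1215/2) = √(17513/2) = √35026/2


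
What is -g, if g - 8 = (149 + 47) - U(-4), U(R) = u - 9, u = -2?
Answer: -215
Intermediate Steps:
U(R) = -11 (U(R) = -2 - 9 = -11)
g = 215 (g = 8 + ((149 + 47) - 1*(-11)) = 8 + (196 + 11) = 8 + 207 = 215)
-g = -1*215 = -215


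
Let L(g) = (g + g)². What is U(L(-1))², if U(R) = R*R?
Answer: 256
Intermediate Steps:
L(g) = 4*g² (L(g) = (2*g)² = 4*g²)
U(R) = R²
U(L(-1))² = ((4*(-1)²)²)² = ((4*1)²)² = (4²)² = 16² = 256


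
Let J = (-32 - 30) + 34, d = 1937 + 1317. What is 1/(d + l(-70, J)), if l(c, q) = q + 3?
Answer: 1/3229 ≈ 0.00030969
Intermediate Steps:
d = 3254
J = -28 (J = -62 + 34 = -28)
l(c, q) = 3 + q
1/(d + l(-70, J)) = 1/(3254 + (3 - 28)) = 1/(3254 - 25) = 1/3229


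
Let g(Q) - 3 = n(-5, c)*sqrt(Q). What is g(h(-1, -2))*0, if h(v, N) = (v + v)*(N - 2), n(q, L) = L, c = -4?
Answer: 0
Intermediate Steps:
h(v, N) = 2*v*(-2 + N) (h(v, N) = (2*v)*(-2 + N) = 2*v*(-2 + N))
g(Q) = 3 - 4*sqrt(Q)
g(h(-1, -2))*0 = (3 - 4*2*sqrt(2))*0 = (3 - 8*sqrt(2))*0 = 0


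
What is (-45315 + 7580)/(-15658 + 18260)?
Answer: -37735/2602 ≈ -14.502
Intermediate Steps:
(-45315 + 7580)/(-15658 + 18260) = -37735/2602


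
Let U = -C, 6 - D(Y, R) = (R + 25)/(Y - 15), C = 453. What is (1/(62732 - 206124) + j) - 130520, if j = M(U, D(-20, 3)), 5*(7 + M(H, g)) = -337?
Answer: -93630961029/716960 ≈ -1.3059e+5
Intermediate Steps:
D(Y, R) = 6 - (25 + R)/(-15 + Y) (D(Y, R) = 6 - (R + 25)/(Y - 15) = 6 - (25 + R)/(-15 + Y))
U = -453 (U = -1*453 = -453)
M(H, g) = -372/5 (M(H, g) = -7 + (⅕)*(-337) = -7 - 337/5 = -372/5)
j = -372/5 ≈ -74.400
(1/(62732 - 206124) + j) - 130520 = (1/(62732 - 206124) - 372/5) - 130520 = (1/(-143392) - 372/5) - 130520 = (-1/143392 - 372/5) - 130520 = -53341829/716960 - 130520 = -93630961029/716960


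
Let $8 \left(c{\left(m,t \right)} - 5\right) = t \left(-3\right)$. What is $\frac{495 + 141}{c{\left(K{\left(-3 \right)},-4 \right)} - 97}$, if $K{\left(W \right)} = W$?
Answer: $- \frac{1272}{181} \approx -7.0276$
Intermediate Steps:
$c{\left(m,t \right)} = 5 - \frac{3 t}{8}$ ($c{\left(m,t \right)} = 5 + \frac{t \left(-3\right)}{8} = 5 + \frac{\left(-3\right) t}{8} = 5 - \frac{3 t}{8}$)
$\frac{495 + 141}{c{\left(K{\left(-3 \right)},-4 \right)} - 97} = \frac{495 + 141}{\left(5 - - \frac{3}{2}\right) - 97} = \frac{636}{\left(5 + \frac{3}{2}\right) - 97} = \frac{636}{\frac{13}{2} - 97} = \frac{636}{- \frac{181}{2}} = 636 \left(- \frac{2}{181}\right) = - \frac{1272}{181}$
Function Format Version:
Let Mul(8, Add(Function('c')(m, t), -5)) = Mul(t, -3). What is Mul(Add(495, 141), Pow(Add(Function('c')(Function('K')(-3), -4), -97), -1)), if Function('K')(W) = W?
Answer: Rational(-1272, 181) ≈ -7.0276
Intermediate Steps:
Function('c')(m, t) = Add(5, Mul(Rational(-3, 8), t)) (Function('c')(m, t) = Add(5, Mul(Rational(1, 8), Mul(t, -3))) = Add(5, Mul(Rational(1, 8), Mul(-3, t))) = Add(5, Mul(Rational(-3, 8), t)))
Mul(Add(495, 141), Pow(Add(Function('c')(Function('K')(-3), -4), -97), -1)) = Mul(Add(495, 141), Pow(Add(Add(5, Mul(Rational(-3, 8), -4)), -97), -1)) = Mul(636, Pow(Add(Add(5, Rational(3, 2)), -97), -1)) = Mul(636, Pow(Add(Rational(13, 2), -97), -1)) = Mul(636, Pow(Rational(-181, 2), -1)) = Mul(636, Rational(-2, 181)) = Rational(-1272, 181)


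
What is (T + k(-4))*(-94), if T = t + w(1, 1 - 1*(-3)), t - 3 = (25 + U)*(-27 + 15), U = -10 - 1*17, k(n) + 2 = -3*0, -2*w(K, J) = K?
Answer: -2303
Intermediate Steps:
w(K, J) = -K/2
k(n) = -2 (k(n) = -2 - 3*0 = -2 + 0 = -2)
U = -27 (U = -10 - 17 = -27)
t = 27 (t = 3 + (25 - 27)*(-27 + 15) = 3 - 2*(-12) = 3 + 24 = 27)
T = 53/2 (T = 27 - 1/2*1 = 27 - 1/2 = 53/2 ≈ 26.500)
(T + k(-4))*(-94) = (53/2 - 2)*(-94) = (49/2)*(-94) = -2303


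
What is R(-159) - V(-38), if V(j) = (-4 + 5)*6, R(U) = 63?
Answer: 57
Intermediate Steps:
V(j) = 6 (V(j) = 1*6 = 6)
R(-159) - V(-38) = 63 - 1*6 = 63 - 6 = 57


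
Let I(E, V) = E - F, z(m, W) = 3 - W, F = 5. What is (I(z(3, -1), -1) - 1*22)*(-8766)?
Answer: 201618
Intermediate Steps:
I(E, V) = -5 + E (I(E, V) = E - 1*5 = E - 5 = -5 + E)
(I(z(3, -1), -1) - 1*22)*(-8766) = ((-5 + (3 - 1*(-1))) - 1*22)*(-8766) = ((-5 + (3 + 1)) - 22)*(-8766) = ((-5 + 4) - 22)*(-8766) = (-1 - 22)*(-8766) = -23*(-8766) = 201618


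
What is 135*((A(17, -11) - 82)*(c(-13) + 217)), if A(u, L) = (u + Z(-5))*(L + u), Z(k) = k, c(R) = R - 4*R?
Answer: -345600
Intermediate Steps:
c(R) = -3*R
A(u, L) = (-5 + u)*(L + u) (A(u, L) = (u - 5)*(L + u) = (-5 + u)*(L + u))
135*((A(17, -11) - 82)*(c(-13) + 217)) = 135*(((17² - 5*(-11) - 5*17 - 11*17) - 82)*(-3*(-13) + 217)) = 135*(((289 + 55 - 85 - 187) - 82)*(39 + 217)) = 135*((72 - 82)*256) = 135*(-10*256) = 135*(-2560) = -345600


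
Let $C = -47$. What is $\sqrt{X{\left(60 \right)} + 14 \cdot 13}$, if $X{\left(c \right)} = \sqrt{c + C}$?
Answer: $\sqrt{182 + \sqrt{13}} \approx 13.624$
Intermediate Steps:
$X{\left(c \right)} = \sqrt{-47 + c}$ ($X{\left(c \right)} = \sqrt{c - 47} = \sqrt{-47 + c}$)
$\sqrt{X{\left(60 \right)} + 14 \cdot 13} = \sqrt{\sqrt{-47 + 60} + 14 \cdot 13} = \sqrt{\sqrt{13} + 182} = \sqrt{182 + \sqrt{13}}$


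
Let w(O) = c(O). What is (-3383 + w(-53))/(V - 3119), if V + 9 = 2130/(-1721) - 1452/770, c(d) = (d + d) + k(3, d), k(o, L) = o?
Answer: 104989605/94301608 ≈ 1.1133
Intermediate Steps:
c(d) = 3 + 2*d (c(d) = (d + d) + 3 = 2*d + 3 = 3 + 2*d)
w(O) = 3 + 2*O
V = -730251/60235 (V = -9 + (2130/(-1721) - 1452/770) = -9 + (2130*(-1/1721) - 1452*1/770) = -9 + (-2130/1721 - 66/35) = -9 - 188136/60235 = -730251/60235 ≈ -12.123)
(-3383 + w(-53))/(V - 3119) = (-3383 + (3 + 2*(-53)))/(-730251/60235 - 3119) = (-3383 + (3 - 106))/(-188603216/60235) = (-3383 - 103)*(-60235/188603216) = -3486*(-60235/188603216) = 104989605/94301608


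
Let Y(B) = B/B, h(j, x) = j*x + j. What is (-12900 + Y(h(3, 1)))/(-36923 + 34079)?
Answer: 12899/2844 ≈ 4.5355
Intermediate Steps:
h(j, x) = j + j*x
Y(B) = 1
(-12900 + Y(h(3, 1)))/(-36923 + 34079) = (-12900 + 1)/(-36923 + 34079) = -12899/(-2844) = -12899*(-1/2844) = 12899/2844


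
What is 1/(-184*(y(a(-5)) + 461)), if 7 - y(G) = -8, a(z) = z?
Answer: -1/87584 ≈ -1.1418e-5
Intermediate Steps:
y(G) = 15 (y(G) = 7 - 1*(-8) = 7 + 8 = 15)
1/(-184*(y(a(-5)) + 461)) = 1/(-184*(15 + 461)) = 1/(-184*476) = 1/(-87584) = -1/87584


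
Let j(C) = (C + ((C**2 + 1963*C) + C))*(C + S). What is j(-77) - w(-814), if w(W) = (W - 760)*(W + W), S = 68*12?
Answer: -109995336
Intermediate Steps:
S = 816
w(W) = 2*W*(-760 + W) (w(W) = (-760 + W)*(2*W) = 2*W*(-760 + W))
j(C) = (816 + C)*(C**2 + 1965*C) (j(C) = (C + ((C**2 + 1963*C) + C))*(C + 816) = (C + (C**2 + 1964*C))*(816 + C) = (C**2 + 1965*C)*(816 + C) = (816 + C)*(C**2 + 1965*C))
j(-77) - w(-814) = -77*(1603440 + (-77)**2 + 2781*(-77)) - 2*(-814)*(-760 - 814) = -77*(1603440 + 5929 - 214137) - 2*(-814)*(-1574) = -77*1395232 - 1*2562472 = -107432864 - 2562472 = -109995336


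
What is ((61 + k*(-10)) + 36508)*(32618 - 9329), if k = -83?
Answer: 870985311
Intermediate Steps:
((61 + k*(-10)) + 36508)*(32618 - 9329) = ((61 - 83*(-10)) + 36508)*(32618 - 9329) = ((61 + 830) + 36508)*23289 = (891 + 36508)*23289 = 37399*23289 = 870985311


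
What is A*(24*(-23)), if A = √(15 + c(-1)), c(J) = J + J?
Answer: -552*√13 ≈ -1990.3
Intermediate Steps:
c(J) = 2*J
A = √13 (A = √(15 + 2*(-1)) = √(15 - 2) = √13 ≈ 3.6056)
A*(24*(-23)) = √13*(24*(-23)) = √13*(-552) = -552*√13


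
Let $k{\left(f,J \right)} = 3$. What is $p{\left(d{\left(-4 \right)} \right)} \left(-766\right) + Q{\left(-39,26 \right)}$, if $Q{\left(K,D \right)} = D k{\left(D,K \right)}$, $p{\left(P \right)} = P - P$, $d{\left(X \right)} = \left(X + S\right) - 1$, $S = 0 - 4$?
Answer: $78$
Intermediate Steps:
$S = -4$ ($S = 0 - 4 = -4$)
$d{\left(X \right)} = -5 + X$ ($d{\left(X \right)} = \left(X - 4\right) - 1 = \left(-4 + X\right) - 1 = -5 + X$)
$p{\left(P \right)} = 0$
$Q{\left(K,D \right)} = 3 D$ ($Q{\left(K,D \right)} = D 3 = 3 D$)
$p{\left(d{\left(-4 \right)} \right)} \left(-766\right) + Q{\left(-39,26 \right)} = 0 \left(-766\right) + 3 \cdot 26 = 0 + 78 = 78$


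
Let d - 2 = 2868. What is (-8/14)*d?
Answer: -1640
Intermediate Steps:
d = 2870 (d = 2 + 2868 = 2870)
(-8/14)*d = -8/14*2870 = -8*1/14*2870 = -4/7*2870 = -1640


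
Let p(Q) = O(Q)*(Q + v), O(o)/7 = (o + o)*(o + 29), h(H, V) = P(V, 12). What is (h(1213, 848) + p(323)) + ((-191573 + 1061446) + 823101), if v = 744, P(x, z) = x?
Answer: 1700084670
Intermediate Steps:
h(H, V) = V
O(o) = 14*o*(29 + o) (O(o) = 7*((o + o)*(o + 29)) = 7*((2*o)*(29 + o)) = 7*(2*o*(29 + o)) = 14*o*(29 + o))
p(Q) = 14*Q*(29 + Q)*(744 + Q) (p(Q) = (14*Q*(29 + Q))*(Q + 744) = (14*Q*(29 + Q))*(744 + Q) = 14*Q*(29 + Q)*(744 + Q))
(h(1213, 848) + p(323)) + ((-191573 + 1061446) + 823101) = (848 + 14*323*(29 + 323)*(744 + 323)) + ((-191573 + 1061446) + 823101) = (848 + 14*323*352*1067) + (869873 + 823101) = (848 + 1698390848) + 1692974 = 1698391696 + 1692974 = 1700084670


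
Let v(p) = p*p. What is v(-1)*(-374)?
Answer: -374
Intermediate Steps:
v(p) = p**2
v(-1)*(-374) = (-1)**2*(-374) = 1*(-374) = -374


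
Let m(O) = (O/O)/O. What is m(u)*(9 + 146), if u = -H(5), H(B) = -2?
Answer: 155/2 ≈ 77.500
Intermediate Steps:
u = 2 (u = -1*(-2) = 2)
m(O) = 1/O
m(u)*(9 + 146) = (9 + 146)/2 = (1/2)*155 = 155/2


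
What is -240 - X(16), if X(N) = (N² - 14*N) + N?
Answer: -288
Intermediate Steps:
X(N) = N² - 13*N
-240 - X(16) = -240 - 16*(-13 + 16) = -240 - 16*3 = -240 - 1*48 = -240 - 48 = -288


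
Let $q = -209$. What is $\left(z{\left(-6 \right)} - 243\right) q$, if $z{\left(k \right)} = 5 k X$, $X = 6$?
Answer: $88407$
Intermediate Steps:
$z{\left(k \right)} = 30 k$ ($z{\left(k \right)} = 5 k 6 = 30 k$)
$\left(z{\left(-6 \right)} - 243\right) q = \left(30 \left(-6\right) - 243\right) \left(-209\right) = \left(-180 - 243\right) \left(-209\right) = \left(-423\right) \left(-209\right) = 88407$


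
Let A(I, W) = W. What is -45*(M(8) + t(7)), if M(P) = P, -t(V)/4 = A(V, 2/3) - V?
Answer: -1500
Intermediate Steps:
t(V) = -8/3 + 4*V (t(V) = -4*(2/3 - V) = -8/3 + 4*V)
-45*(M(8) + t(7)) = -45*(8 + (-8/3 + 4*7)) = -45*(8 + (-8/3 + 28)) = -45*(8 + 76/3) = -45*100/3 = -1500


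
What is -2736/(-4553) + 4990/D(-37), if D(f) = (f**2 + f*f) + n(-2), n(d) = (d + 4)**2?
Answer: 15110791/6242163 ≈ 2.4208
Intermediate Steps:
n(d) = (4 + d)**2
D(f) = 4 + 2*f**2 (D(f) = (f**2 + f*f) + (4 - 2)**2 = (f**2 + f**2) + 2**2 = 2*f**2 + 4 = 4 + 2*f**2)
-2736/(-4553) + 4990/D(-37) = -2736/(-4553) + 4990/(4 + 2*(-37)**2) = -2736*(-1/4553) + 4990/(4 + 2*1369) = 2736/4553 + 4990/(4 + 2738) = 2736/4553 + 4990/2742 = 2736/4553 + 4990*(1/2742) = 2736/4553 + 2495/1371 = 15110791/6242163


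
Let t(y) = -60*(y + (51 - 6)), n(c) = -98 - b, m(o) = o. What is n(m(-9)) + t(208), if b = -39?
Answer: -15239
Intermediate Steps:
n(c) = -59 (n(c) = -98 - 1*(-39) = -98 + 39 = -59)
t(y) = -2700 - 60*y (t(y) = -60*(y + 45) = -60*(45 + y) = -2700 - 60*y)
n(m(-9)) + t(208) = -59 + (-2700 - 60*208) = -59 + (-2700 - 12480) = -59 - 15180 = -15239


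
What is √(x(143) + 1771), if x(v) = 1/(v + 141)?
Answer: 3*√3967835/142 ≈ 42.083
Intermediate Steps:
x(v) = 1/(141 + v)
√(x(143) + 1771) = √(1/(141 + 143) + 1771) = √(1/284 + 1771) = √(502965/284) = 3*√3967835/142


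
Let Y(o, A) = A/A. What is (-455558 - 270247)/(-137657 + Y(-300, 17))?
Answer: 725805/137656 ≈ 5.2726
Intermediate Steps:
Y(o, A) = 1
(-455558 - 270247)/(-137657 + Y(-300, 17)) = (-455558 - 270247)/(-137657 + 1) = -725805/(-137656) = -725805*(-1/137656) = 725805/137656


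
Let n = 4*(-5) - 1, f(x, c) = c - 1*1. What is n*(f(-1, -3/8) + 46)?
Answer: -7497/8 ≈ -937.13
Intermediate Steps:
f(x, c) = -1 + c (f(x, c) = c - 1 = -1 + c)
n = -21 (n = -20 - 1 = -21)
n*(f(-1, -3/8) + 46) = -21*((-1 - 3/8) + 46) = -21*(-11/8 + 46) = -21*357/8 = -7497/8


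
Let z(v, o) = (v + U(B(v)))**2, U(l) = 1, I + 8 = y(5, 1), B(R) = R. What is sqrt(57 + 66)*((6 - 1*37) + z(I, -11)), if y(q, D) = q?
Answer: -27*sqrt(123) ≈ -299.44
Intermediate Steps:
I = -3 (I = -8 + 5 = -3)
z(v, o) = (1 + v)**2 (z(v, o) = (v + 1)**2 = (1 + v)**2)
sqrt(57 + 66)*((6 - 1*37) + z(I, -11)) = sqrt(57 + 66)*((6 - 1*37) + (1 - 3)**2) = sqrt(123)*((6 - 37) + (-2)**2) = sqrt(123)*(-31 + 4) = sqrt(123)*(-27) = -27*sqrt(123)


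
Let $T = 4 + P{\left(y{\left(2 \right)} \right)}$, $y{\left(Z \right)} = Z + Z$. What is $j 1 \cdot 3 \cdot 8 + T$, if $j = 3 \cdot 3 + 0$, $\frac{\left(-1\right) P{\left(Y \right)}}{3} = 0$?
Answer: $220$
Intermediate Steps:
$y{\left(Z \right)} = 2 Z$
$P{\left(Y \right)} = 0$ ($P{\left(Y \right)} = \left(-3\right) 0 = 0$)
$T = 4$ ($T = 4 + 0 = 4$)
$j = 9$ ($j = 9 + 0 = 9$)
$j 1 \cdot 3 \cdot 8 + T = 9 \cdot 1 \cdot 3 \cdot 8 + 4 = 9 \cdot 3 \cdot 8 + 4 = 27 \cdot 8 + 4 = 216 + 4 = 220$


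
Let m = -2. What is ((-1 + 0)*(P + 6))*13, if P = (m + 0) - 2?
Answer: -26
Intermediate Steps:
P = -4 (P = (-2 + 0) - 2 = -2 - 2 = -4)
((-1 + 0)*(P + 6))*13 = ((-1 + 0)*(-4 + 6))*13 = -1*2*13 = -2*13 = -26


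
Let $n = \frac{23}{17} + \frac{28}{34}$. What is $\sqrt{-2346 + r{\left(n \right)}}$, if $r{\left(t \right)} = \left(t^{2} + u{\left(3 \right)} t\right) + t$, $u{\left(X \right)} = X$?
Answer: $\frac{3 i \sqrt{74901}}{17} \approx 48.297 i$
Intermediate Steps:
$n = \frac{37}{17}$ ($n = 23 \cdot \frac{1}{17} + 28 \cdot \frac{1}{34} = \frac{23}{17} + \frac{14}{17} = \frac{37}{17} \approx 2.1765$)
$r{\left(t \right)} = t^{2} + 4 t$ ($r{\left(t \right)} = \left(t^{2} + 3 t\right) + t = t^{2} + 4 t$)
$\sqrt{-2346 + r{\left(n \right)}} = \sqrt{-2346 + \frac{37 \left(4 + \frac{37}{17}\right)}{17}} = \sqrt{-2346 + \frac{37}{17} \cdot \frac{105}{17}} = \sqrt{-2346 + \frac{3885}{289}} = \sqrt{- \frac{674109}{289}} = \frac{3 i \sqrt{74901}}{17}$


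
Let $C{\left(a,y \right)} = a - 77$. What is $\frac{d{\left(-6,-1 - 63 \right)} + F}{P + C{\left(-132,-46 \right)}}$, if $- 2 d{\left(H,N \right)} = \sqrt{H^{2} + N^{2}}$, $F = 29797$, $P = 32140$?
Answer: $\frac{29797}{31931} - \frac{\sqrt{1033}}{31931} \approx 0.93216$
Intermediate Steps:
$C{\left(a,y \right)} = -77 + a$
$d{\left(H,N \right)} = - \frac{\sqrt{H^{2} + N^{2}}}{2}$
$\frac{d{\left(-6,-1 - 63 \right)} + F}{P + C{\left(-132,-46 \right)}} = \frac{- \frac{\sqrt{\left(-6\right)^{2} + \left(-1 - 63\right)^{2}}}{2} + 29797}{32140 - 209} = \frac{- \frac{\sqrt{36 + \left(-1 - 63\right)^{2}}}{2} + 29797}{32140 - 209} = \frac{- \frac{\sqrt{36 + \left(-64\right)^{2}}}{2} + 29797}{31931} = \left(- \frac{\sqrt{36 + 4096}}{2} + 29797\right) \frac{1}{31931} = \left(- \frac{\sqrt{4132}}{2} + 29797\right) \frac{1}{31931} = \left(- \frac{2 \sqrt{1033}}{2} + 29797\right) \frac{1}{31931} = \left(- \sqrt{1033} + 29797\right) \frac{1}{31931} = \left(29797 - \sqrt{1033}\right) \frac{1}{31931} = \frac{29797}{31931} - \frac{\sqrt{1033}}{31931}$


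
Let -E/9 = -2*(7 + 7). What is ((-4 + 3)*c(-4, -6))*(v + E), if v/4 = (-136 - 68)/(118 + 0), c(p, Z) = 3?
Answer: -43380/59 ≈ -735.25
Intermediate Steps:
E = 252 (E = -(-18)*(7 + 7) = -(-18)*14 = -9*(-28) = 252)
v = -408/59 (v = 4*((-136 - 68)/(118 + 0)) = 4*(-204/118) = 4*(-204*1/118) = 4*(-102/59) = -408/59 ≈ -6.9153)
((-4 + 3)*c(-4, -6))*(v + E) = ((-4 + 3)*3)*(-408/59 + 252) = -1*3*(14460/59) = -3*14460/59 = -43380/59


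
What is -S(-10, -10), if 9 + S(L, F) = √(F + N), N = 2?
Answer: 9 - 2*I*√2 ≈ 9.0 - 2.8284*I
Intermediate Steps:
S(L, F) = -9 + √(2 + F) (S(L, F) = -9 + √(F + 2) = -9 + √(2 + F))
-S(-10, -10) = -(-9 + √(2 - 10)) = -(-9 + √(-8)) = -(-9 + 2*I*√2) = 9 - 2*I*√2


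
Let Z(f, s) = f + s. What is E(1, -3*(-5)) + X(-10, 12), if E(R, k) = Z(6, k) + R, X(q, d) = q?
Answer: 12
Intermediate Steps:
E(R, k) = 6 + R + k (E(R, k) = (6 + k) + R = 6 + R + k)
E(1, -3*(-5)) + X(-10, 12) = (6 + 1 - 3*(-5)) - 10 = (6 + 1 + 15) - 10 = 22 - 10 = 12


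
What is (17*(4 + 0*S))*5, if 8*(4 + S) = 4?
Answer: 340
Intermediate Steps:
S = -7/2 (S = -4 + (⅛)*4 = -4 + ½ = -7/2 ≈ -3.5000)
(17*(4 + 0*S))*5 = (17*(4 + 0*(-7/2)))*5 = (17*(4 + 0))*5 = (17*4)*5 = 68*5 = 340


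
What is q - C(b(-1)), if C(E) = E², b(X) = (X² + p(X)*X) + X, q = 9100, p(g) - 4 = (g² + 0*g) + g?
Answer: 9084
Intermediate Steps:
p(g) = 4 + g + g² (p(g) = 4 + ((g² + 0*g) + g) = 4 + ((g² + 0) + g) = 4 + (g² + g) = 4 + (g + g²) = 4 + g + g²)
b(X) = X + X² + X*(4 + X + X²) (b(X) = (X² + (4 + X + X²)*X) + X = (X² + X*(4 + X + X²)) + X = X + X² + X*(4 + X + X²))
q - C(b(-1)) = 9100 - (-(5 + (-1)² + 2*(-1)))² = 9100 - (-(5 + 1 - 2))² = 9100 - (-1*4)² = 9100 - 1*(-4)² = 9100 - 1*16 = 9100 - 16 = 9084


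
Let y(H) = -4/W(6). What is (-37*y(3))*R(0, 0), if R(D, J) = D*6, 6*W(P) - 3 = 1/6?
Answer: 0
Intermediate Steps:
W(P) = 19/36 (W(P) = 1/2 + (1/6)/6 = 1/2 + (1/6)*(1/6) = 1/2 + 1/36 = 19/36)
R(D, J) = 6*D
y(H) = -144/19 (y(H) = -4/19/36 = -4*36/19 = -144/19)
(-37*y(3))*R(0, 0) = (-37*(-144/19))*(6*0) = (5328/19)*0 = 0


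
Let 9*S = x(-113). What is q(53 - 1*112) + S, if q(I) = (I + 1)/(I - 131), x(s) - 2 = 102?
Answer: 10141/855 ≈ 11.861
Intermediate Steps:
x(s) = 104 (x(s) = 2 + 102 = 104)
q(I) = (1 + I)/(-131 + I)
S = 104/9 (S = (⅑)*104 = 104/9 ≈ 11.556)
q(53 - 1*112) + S = (1 + (53 - 1*112))/(-131 + (53 - 1*112)) + 104/9 = (1 + (53 - 112))/(-131 + (53 - 112)) + 104/9 = (1 - 59)/(-131 - 59) + 104/9 = -58/(-190) + 104/9 = -1/190*(-58) + 104/9 = 29/95 + 104/9 = 10141/855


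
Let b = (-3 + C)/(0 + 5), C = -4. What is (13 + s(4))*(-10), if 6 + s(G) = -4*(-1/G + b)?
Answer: -136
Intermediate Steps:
b = -7/5 (b = (-3 - 4)/(0 + 5) = -7/5 ≈ -1.4000)
s(G) = -2/5 + 4/G (s(G) = -6 - 4*(-1/G - 7/5) = -6 - 4*(-7/5 - 1/G) = -6 + (28/5 + 4/G) = -2/5 + 4/G)
(13 + s(4))*(-10) = (13 + (-2/5 + 4/4))*(-10) = (13 + (-2/5 + 4*(1/4)))*(-10) = (13 + (-2/5 + 1))*(-10) = (13 + 3/5)*(-10) = (68/5)*(-10) = -136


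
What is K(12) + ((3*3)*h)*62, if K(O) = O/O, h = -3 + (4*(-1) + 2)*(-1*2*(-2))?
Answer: -6137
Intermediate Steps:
h = -11 (h = -3 + (-4 + 2)*(-2*(-2)) = -3 - 2*4 = -3 - 8 = -11)
K(O) = 1
K(12) + ((3*3)*h)*62 = 1 + ((3*3)*(-11))*62 = 1 + (9*(-11))*62 = 1 - 99*62 = 1 - 6138 = -6137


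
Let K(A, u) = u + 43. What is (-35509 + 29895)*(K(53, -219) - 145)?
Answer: 1802094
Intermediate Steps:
K(A, u) = 43 + u
(-35509 + 29895)*(K(53, -219) - 145) = (-35509 + 29895)*((43 - 219) - 145) = -5614*(-176 - 145) = -5614*(-321) = 1802094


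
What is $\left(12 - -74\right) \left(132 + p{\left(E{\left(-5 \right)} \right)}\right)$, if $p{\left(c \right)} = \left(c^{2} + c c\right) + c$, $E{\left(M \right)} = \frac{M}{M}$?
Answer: $11610$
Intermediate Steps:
$E{\left(M \right)} = 1$
$p{\left(c \right)} = c + 2 c^{2}$ ($p{\left(c \right)} = \left(c^{2} + c^{2}\right) + c = 2 c^{2} + c = c + 2 c^{2}$)
$\left(12 - -74\right) \left(132 + p{\left(E{\left(-5 \right)} \right)}\right) = \left(12 - -74\right) \left(132 + 1 \left(1 + 2 \cdot 1\right)\right) = \left(12 + 74\right) \left(132 + 1 \left(1 + 2\right)\right) = 86 \left(132 + 1 \cdot 3\right) = 86 \left(132 + 3\right) = 86 \cdot 135 = 11610$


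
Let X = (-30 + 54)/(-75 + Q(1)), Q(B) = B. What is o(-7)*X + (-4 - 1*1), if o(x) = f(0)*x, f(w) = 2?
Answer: -17/37 ≈ -0.45946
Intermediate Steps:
o(x) = 2*x
X = -12/37 (X = (-30 + 54)/(-75 + 1) = 24/(-74) = 24*(-1/74) = -12/37 ≈ -0.32432)
o(-7)*X + (-4 - 1*1) = (2*(-7))*(-12/37) + (-4 - 1*1) = -14*(-12/37) + (-4 - 1) = 168/37 - 5 = -17/37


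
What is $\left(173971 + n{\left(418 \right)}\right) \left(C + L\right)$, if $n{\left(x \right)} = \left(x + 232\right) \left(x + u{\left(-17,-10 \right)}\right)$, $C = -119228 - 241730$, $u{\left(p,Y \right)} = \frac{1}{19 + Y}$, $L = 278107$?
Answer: $- \frac{110790815113}{3} \approx -3.693 \cdot 10^{10}$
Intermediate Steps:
$C = -360958$
$n{\left(x \right)} = \left(232 + x\right) \left(\frac{1}{9} + x\right)$ ($n{\left(x \right)} = \left(x + 232\right) \left(x + \frac{1}{19 - 10}\right) = \left(232 + x\right) \left(x + \frac{1}{9}\right) = \left(232 + x\right) \left(\frac{1}{9} + x\right)$)
$\left(173971 + n{\left(418 \right)}\right) \left(C + L\right) = \left(173971 + \left(\frac{232}{9} + 418^{2} + \frac{2089}{9} \cdot 418\right)\right) \left(-360958 + 278107\right) = \left(173971 + \left(\frac{232}{9} + 174724 + \frac{873202}{9}\right)\right) \left(-82851\right) = \left(173971 + \frac{2445950}{9}\right) \left(-82851\right) = \frac{4011689}{9} \left(-82851\right) = - \frac{110790815113}{3}$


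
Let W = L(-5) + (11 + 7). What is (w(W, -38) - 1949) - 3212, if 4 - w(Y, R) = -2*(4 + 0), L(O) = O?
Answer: -5149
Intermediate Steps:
W = 13 (W = -5 + (11 + 7) = -5 + 18 = 13)
w(Y, R) = 12 (w(Y, R) = 4 - (-2)*(4 + 0) = 4 - (-2)*4 = 4 - 1*(-8) = 4 + 8 = 12)
(w(W, -38) - 1949) - 3212 = (12 - 1949) - 3212 = -1937 - 3212 = -5149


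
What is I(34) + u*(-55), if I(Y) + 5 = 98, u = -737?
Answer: 40628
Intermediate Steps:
I(Y) = 93 (I(Y) = -5 + 98 = 93)
I(34) + u*(-55) = 93 - 737*(-55) = 93 + 40535 = 40628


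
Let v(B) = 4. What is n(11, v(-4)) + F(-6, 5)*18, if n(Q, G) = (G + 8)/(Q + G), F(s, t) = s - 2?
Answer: -716/5 ≈ -143.20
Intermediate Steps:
F(s, t) = -2 + s
n(Q, G) = (8 + G)/(G + Q)
n(11, v(-4)) + F(-6, 5)*18 = (8 + 4)/(4 + 11) + (-2 - 6)*18 = 12/15 - 8*18 = (1/15)*12 - 144 = ⅘ - 144 = -716/5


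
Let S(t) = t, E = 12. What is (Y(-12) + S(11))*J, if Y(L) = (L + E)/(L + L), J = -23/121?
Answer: -23/11 ≈ -2.0909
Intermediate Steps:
J = -23/121 (J = -23*1/121 = -23/121 ≈ -0.19008)
Y(L) = (12 + L)/(2*L) (Y(L) = (L + 12)/(L + L) = (12 + L)/((2*L)) = (12 + L)*(1/(2*L)) = (12 + L)/(2*L))
(Y(-12) + S(11))*J = ((½)*(12 - 12)/(-12) + 11)*(-23/121) = ((½)*(-1/12)*0 + 11)*(-23/121) = (0 + 11)*(-23/121) = 11*(-23/121) = -23/11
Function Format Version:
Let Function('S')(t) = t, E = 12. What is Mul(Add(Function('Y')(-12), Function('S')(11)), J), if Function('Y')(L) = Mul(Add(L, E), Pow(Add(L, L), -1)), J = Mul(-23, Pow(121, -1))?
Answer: Rational(-23, 11) ≈ -2.0909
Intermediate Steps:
J = Rational(-23, 121) (J = Mul(-23, Rational(1, 121)) = Rational(-23, 121) ≈ -0.19008)
Function('Y')(L) = Mul(Rational(1, 2), Pow(L, -1), Add(12, L)) (Function('Y')(L) = Mul(Add(L, 12), Pow(Add(L, L), -1)) = Mul(Add(12, L), Pow(Mul(2, L), -1)) = Mul(Add(12, L), Mul(Rational(1, 2), Pow(L, -1))) = Mul(Rational(1, 2), Pow(L, -1), Add(12, L)))
Mul(Add(Function('Y')(-12), Function('S')(11)), J) = Mul(Add(Mul(Rational(1, 2), Pow(-12, -1), Add(12, -12)), 11), Rational(-23, 121)) = Mul(Add(Mul(Rational(1, 2), Rational(-1, 12), 0), 11), Rational(-23, 121)) = Mul(Add(0, 11), Rational(-23, 121)) = Mul(11, Rational(-23, 121)) = Rational(-23, 11)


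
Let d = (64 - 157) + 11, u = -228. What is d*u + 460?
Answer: 19156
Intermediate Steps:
d = -82 (d = -93 + 11 = -82)
d*u + 460 = -82*(-228) + 460 = 18696 + 460 = 19156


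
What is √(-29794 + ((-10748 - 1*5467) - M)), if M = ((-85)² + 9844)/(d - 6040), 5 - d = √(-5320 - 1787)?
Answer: √((277647246 + 46009*I*√7107)/(-6035 - I*√7107)) ≈ 0.e-4 - 214.49*I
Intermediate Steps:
d = 5 - I*√7107 (d = 5 - √(-5320 - 1787) = 5 - √(-7107) = 5 - I*√7107 ≈ 5.0 - 84.303*I)
M = 17069/(-6035 - I*√7107) (M = ((-85)² + 9844)/((5 - I*√7107) - 6040) = (7225 + 9844)/(-6035 - I*√7107) = 17069/(-6035 - I*√7107) ≈ -2.8278 + 0.039501*I)
√(-29794 + ((-10748 - 1*5467) - M)) = √(-29794 + ((-10748 - 1*5467) - (-103011415/36428332 + 17069*I*√7107/36428332))) = √(-29794 + ((-10748 - 5467) + (103011415/36428332 - 17069*I*√7107/36428332))) = √(-29794 + (-16215 + (103011415/36428332 - 17069*I*√7107/36428332))) = √(-29794 + (-590582391965/36428332 - 17069*I*√7107/36428332)) = √(-1675928115573/36428332 - 17069*I*√7107/36428332)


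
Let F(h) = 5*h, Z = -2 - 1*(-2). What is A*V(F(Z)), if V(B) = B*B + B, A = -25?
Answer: 0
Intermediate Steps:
Z = 0 (Z = -2 + 2 = 0)
V(B) = B + B**2 (V(B) = B**2 + B = B + B**2)
A*V(F(Z)) = -25*5*0*(1 + 5*0) = -0*(1 + 0) = -0 = -25*0 = 0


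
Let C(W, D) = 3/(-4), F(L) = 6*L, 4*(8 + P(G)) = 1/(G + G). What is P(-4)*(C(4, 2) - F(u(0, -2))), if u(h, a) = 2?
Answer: 13107/128 ≈ 102.40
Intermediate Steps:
P(G) = -8 + 1/(8*G) (P(G) = -8 + 1/(4*(G + G)) = -8 + 1/(4*((2*G))) = -8 + (1/(2*G))/4 = -8 + 1/(8*G))
C(W, D) = -¾ (C(W, D) = 3*(-¼) = -¾)
P(-4)*(C(4, 2) - F(u(0, -2))) = (-8 + (⅛)/(-4))*(-¾ - 6*2) = (-8 + (⅛)*(-¼))*(-¾ - 1*12) = (-8 - 1/32)*(-¾ - 12) = -257/32*(-51/4) = 13107/128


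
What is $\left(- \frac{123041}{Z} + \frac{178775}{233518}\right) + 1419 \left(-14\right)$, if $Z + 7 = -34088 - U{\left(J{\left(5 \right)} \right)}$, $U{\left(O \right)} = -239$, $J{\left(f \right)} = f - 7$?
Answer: $- \frac{78512760610345}{3952992704} \approx -19862.0$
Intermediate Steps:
$J{\left(f \right)} = -7 + f$ ($J{\left(f \right)} = f - 7 = -7 + f$)
$Z = -33856$ ($Z = -7 - 33849 = -33856$)
$\left(- \frac{123041}{Z} + \frac{178775}{233518}\right) + 1419 \left(-14\right) = \left(- \frac{123041}{-33856} + \frac{178775}{233518}\right) + 1419 \left(-14\right) = \left(\left(-123041\right) \left(- \frac{1}{33856}\right) + 178775 \cdot \frac{1}{233518}\right) - 19866 = \left(\frac{123041}{33856} + \frac{178775}{233518}\right) - 19866 = \frac{17392447319}{3952992704} - 19866 = - \frac{78512760610345}{3952992704}$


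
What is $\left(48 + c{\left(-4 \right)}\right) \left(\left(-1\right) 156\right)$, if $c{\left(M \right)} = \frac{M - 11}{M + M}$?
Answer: $- \frac{15561}{2} \approx -7780.5$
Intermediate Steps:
$c{\left(M \right)} = \frac{-11 + M}{2 M}$
$\left(48 + c{\left(-4 \right)}\right) \left(\left(-1\right) 156\right) = \left(48 + \frac{-11 - 4}{2 \left(-4\right)}\right) \left(\left(-1\right) 156\right) = \left(48 + \frac{1}{2} \left(- \frac{1}{4}\right) \left(-15\right)\right) \left(-156\right) = \left(48 + \frac{15}{8}\right) \left(-156\right) = \frac{399}{8} \left(-156\right) = - \frac{15561}{2}$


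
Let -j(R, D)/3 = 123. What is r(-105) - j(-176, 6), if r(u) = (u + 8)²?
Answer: 9778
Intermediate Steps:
r(u) = (8 + u)²
j(R, D) = -369 (j(R, D) = -3*123 = -369)
r(-105) - j(-176, 6) = (8 - 105)² - 1*(-369) = (-97)² + 369 = 9409 + 369 = 9778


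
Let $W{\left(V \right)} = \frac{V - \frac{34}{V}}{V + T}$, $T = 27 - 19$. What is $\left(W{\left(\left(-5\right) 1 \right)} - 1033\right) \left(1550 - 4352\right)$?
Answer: $\frac{14463924}{5} \approx 2.8928 \cdot 10^{6}$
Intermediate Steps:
$T = 8$
$W{\left(V \right)} = \frac{V - \frac{34}{V}}{8 + V}$ ($W{\left(V \right)} = \frac{V - \frac{34}{V}}{V + 8} = \frac{V - \frac{34}{V}}{8 + V}$)
$\left(W{\left(\left(-5\right) 1 \right)} - 1033\right) \left(1550 - 4352\right) = \left(\frac{-34 + \left(\left(-5\right) 1\right)^{2}}{\left(-5\right) 1 \left(8 - 5\right)} - 1033\right) \left(1550 - 4352\right) = \left(\frac{-34 + \left(-5\right)^{2}}{\left(-5\right) \left(8 - 5\right)} - 1033\right) \left(-2802\right) = \left(- \frac{-34 + 25}{5 \cdot 3} - 1033\right) \left(-2802\right) = \left(\left(- \frac{1}{5}\right) \frac{1}{3} \left(-9\right) - 1033\right) \left(-2802\right) = \left(\frac{3}{5} - 1033\right) \left(-2802\right) = \left(- \frac{5162}{5}\right) \left(-2802\right) = \frac{14463924}{5}$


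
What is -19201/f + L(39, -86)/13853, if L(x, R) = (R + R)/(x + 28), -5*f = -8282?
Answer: -89108561259/7686946582 ≈ -11.592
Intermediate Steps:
f = 8282/5 (f = -⅕*(-8282) = 8282/5 ≈ 1656.4)
L(x, R) = 2*R/(28 + x) (L(x, R) = (2*R)/(28 + x) = 2*R/(28 + x))
-19201/f + L(39, -86)/13853 = -19201/8282/5 + (2*(-86)/(28 + 39))/13853 = -19201*5/8282 + (2*(-86)/67)*(1/13853) = -96005/8282 + (2*(-86)*(1/67))*(1/13853) = -96005/8282 - 172/67*1/13853 = -96005/8282 - 172/928151 = -89108561259/7686946582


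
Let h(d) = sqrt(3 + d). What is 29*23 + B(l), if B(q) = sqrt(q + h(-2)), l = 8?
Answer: 670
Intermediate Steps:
B(q) = sqrt(1 + q) (B(q) = sqrt(q + sqrt(3 - 2)) = sqrt(q + sqrt(1)) = sqrt(q + 1) = sqrt(1 + q))
29*23 + B(l) = 29*23 + sqrt(1 + 8) = 667 + sqrt(9) = 667 + 3 = 670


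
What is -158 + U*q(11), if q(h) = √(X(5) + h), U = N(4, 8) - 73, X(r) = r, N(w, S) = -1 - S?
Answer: -486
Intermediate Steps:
U = -82 (U = (-1 - 1*8) - 73 = (-1 - 8) - 73 = -9 - 73 = -82)
q(h) = √(5 + h)
-158 + U*q(11) = -158 - 82*√(5 + 11) = -158 - 82*√16 = -158 - 82*4 = -158 - 328 = -486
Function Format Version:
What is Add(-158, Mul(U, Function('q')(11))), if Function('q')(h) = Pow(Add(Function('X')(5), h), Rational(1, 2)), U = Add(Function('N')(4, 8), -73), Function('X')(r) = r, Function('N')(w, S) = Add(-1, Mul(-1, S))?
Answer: -486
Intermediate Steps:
U = -82 (U = Add(Add(-1, Mul(-1, 8)), -73) = Add(Add(-1, -8), -73) = Add(-9, -73) = -82)
Function('q')(h) = Pow(Add(5, h), Rational(1, 2))
Add(-158, Mul(U, Function('q')(11))) = Add(-158, Mul(-82, Pow(Add(5, 11), Rational(1, 2)))) = Add(-158, Mul(-82, Pow(16, Rational(1, 2)))) = Add(-158, Mul(-82, 4)) = Add(-158, -328) = -486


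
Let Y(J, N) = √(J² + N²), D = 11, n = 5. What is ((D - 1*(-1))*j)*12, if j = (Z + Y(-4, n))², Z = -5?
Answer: 9504 - 1440*√41 ≈ 283.50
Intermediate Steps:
j = (-5 + √41)² (j = (-5 + √((-4)² + 5²))² = (-5 + √(16 + 25))² = (-5 + √41)² ≈ 1.9688)
((D - 1*(-1))*j)*12 = ((11 - 1*(-1))*(5 - √41)²)*12 = ((11 + 1)*(5 - √41)²)*12 = (12*(5 - √41)²)*12 = 144*(5 - √41)²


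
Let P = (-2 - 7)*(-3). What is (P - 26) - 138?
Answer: -137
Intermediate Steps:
P = 27 (P = -9*(-3) = 27)
(P - 26) - 138 = (27 - 26) - 138 = 1 - 138 = -137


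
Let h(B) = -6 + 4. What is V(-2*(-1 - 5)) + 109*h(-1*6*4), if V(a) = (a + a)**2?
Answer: 358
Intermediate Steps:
V(a) = 4*a**2 (V(a) = (2*a)**2 = 4*a**2)
h(B) = -2
V(-2*(-1 - 5)) + 109*h(-1*6*4) = 4*(-2*(-1 - 5))**2 + 109*(-2) = 4*(-2*(-6))**2 - 218 = 4*12**2 - 218 = 4*144 - 218 = 576 - 218 = 358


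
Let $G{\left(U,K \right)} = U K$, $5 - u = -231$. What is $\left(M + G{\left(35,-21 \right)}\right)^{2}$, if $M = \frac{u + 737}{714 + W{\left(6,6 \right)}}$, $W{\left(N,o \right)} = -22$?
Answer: $\frac{257705476609}{478864} \approx 5.3816 \cdot 10^{5}$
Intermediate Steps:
$u = 236$ ($u = 5 - -231 = 5 + 231 = 236$)
$G{\left(U,K \right)} = K U$
$M = \frac{973}{692}$ ($M = \frac{236 + 737}{714 - 22} = \frac{973}{692} \approx 1.4061$)
$\left(M + G{\left(35,-21 \right)}\right)^{2} = \left(\frac{973}{692} - 735\right)^{2} = \left(- \frac{507647}{692}\right)^{2} = \frac{257705476609}{478864}$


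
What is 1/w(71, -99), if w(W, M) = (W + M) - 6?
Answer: -1/34 ≈ -0.029412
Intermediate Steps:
w(W, M) = -6 + M + W (w(W, M) = (M + W) - 6 = -6 + M + W)
1/w(71, -99) = 1/(-6 - 99 + 71) = 1/(-34) = -1/34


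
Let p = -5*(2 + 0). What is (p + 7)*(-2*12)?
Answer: 72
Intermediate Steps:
p = -10 (p = -5*2 = -10)
(p + 7)*(-2*12) = (-10 + 7)*(-2*12) = -3*(-24) = 72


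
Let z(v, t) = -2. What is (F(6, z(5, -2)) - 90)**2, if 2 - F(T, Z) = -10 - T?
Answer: 5184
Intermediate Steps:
F(T, Z) = 12 + T (F(T, Z) = 2 - (-10 - T) = 2 + (10 + T) = 12 + T)
(F(6, z(5, -2)) - 90)**2 = ((12 + 6) - 90)**2 = (18 - 90)**2 = (-72)**2 = 5184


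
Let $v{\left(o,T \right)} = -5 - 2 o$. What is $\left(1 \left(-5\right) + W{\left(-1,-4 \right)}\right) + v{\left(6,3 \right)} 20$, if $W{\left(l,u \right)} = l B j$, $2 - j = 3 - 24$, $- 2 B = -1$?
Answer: $- \frac{713}{2} \approx -356.5$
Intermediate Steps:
$B = \frac{1}{2}$ ($B = \left(- \frac{1}{2}\right) \left(-1\right) = \frac{1}{2} \approx 0.5$)
$j = 23$ ($j = 2 - \left(3 - 24\right) = 2 - -21 = 2 + 21 = 23$)
$W{\left(l,u \right)} = \frac{23 l}{2}$ ($W{\left(l,u \right)} = l \frac{1}{2} \cdot 23 = \frac{l}{2} \cdot 23 = \frac{23 l}{2}$)
$\left(1 \left(-5\right) + W{\left(-1,-4 \right)}\right) + v{\left(6,3 \right)} 20 = \left(1 \left(-5\right) + \frac{23}{2} \left(-1\right)\right) + \left(-5 - 12\right) 20 = \left(-5 - \frac{23}{2}\right) + \left(-5 - 12\right) 20 = - \frac{33}{2} - 340 = - \frac{713}{2}$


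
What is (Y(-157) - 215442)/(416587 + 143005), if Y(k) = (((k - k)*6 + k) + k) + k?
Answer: -215913/559592 ≈ -0.38584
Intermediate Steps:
Y(k) = 3*k (Y(k) = ((0*6 + k) + k) + k = ((0 + k) + k) + k = (k + k) + k = 2*k + k = 3*k)
(Y(-157) - 215442)/(416587 + 143005) = (3*(-157) - 215442)/(416587 + 143005) = (-471 - 215442)/559592 = -215913*1/559592 = -215913/559592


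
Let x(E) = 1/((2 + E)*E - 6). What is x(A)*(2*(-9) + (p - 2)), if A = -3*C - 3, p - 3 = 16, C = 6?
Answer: -1/393 ≈ -0.0025445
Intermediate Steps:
p = 19 (p = 3 + 16 = 19)
A = -21 (A = -3*6 - 3 = -18 - 3 = -21)
x(E) = 1/(-6 + E*(2 + E)) (x(E) = 1/(E*(2 + E) - 6) = 1/(-6 + E*(2 + E)))
x(A)*(2*(-9) + (p - 2)) = (2*(-9) + (19 - 2))/(-6 + (-21)**2 + 2*(-21)) = (-18 + 17)/(-6 + 441 - 42) = -1/393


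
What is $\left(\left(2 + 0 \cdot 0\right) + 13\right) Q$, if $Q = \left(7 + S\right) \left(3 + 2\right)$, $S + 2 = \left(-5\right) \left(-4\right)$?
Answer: $1875$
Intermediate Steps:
$S = 18$ ($S = -2 - -20 = -2 + 20 = 18$)
$Q = 125$ ($Q = \left(7 + 18\right) \left(3 + 2\right) = 25 \cdot 5 = 125$)
$\left(\left(2 + 0 \cdot 0\right) + 13\right) Q = \left(\left(2 + 0 \cdot 0\right) + 13\right) 125 = \left(\left(2 + 0\right) + 13\right) 125 = \left(2 + 13\right) 125 = 15 \cdot 125 = 1875$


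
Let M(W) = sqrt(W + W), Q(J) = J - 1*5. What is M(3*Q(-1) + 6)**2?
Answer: -24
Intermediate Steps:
Q(J) = -5 + J (Q(J) = J - 5 = -5 + J)
M(W) = sqrt(2)*sqrt(W) (M(W) = sqrt(2*W) = sqrt(2)*sqrt(W))
M(3*Q(-1) + 6)**2 = (sqrt(2)*sqrt(3*(-5 - 1) + 6))**2 = (sqrt(2)*sqrt(3*(-6) + 6))**2 = (sqrt(2)*sqrt(-18 + 6))**2 = (sqrt(2)*sqrt(-12))**2 = (sqrt(2)*(2*I*sqrt(3)))**2 = (2*I*sqrt(6))**2 = -24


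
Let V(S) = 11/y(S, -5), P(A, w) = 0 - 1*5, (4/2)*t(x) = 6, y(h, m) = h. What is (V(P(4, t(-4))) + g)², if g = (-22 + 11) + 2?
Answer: 3136/25 ≈ 125.44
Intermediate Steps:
t(x) = 3 (t(x) = (½)*6 = 3)
P(A, w) = -5 (P(A, w) = 0 - 5 = -5)
V(S) = 11/S
g = -9 (g = -11 + 2 = -9)
(V(P(4, t(-4))) + g)² = (11/(-5) - 9)² = (11*(-⅕) - 9)² = (-11/5 - 9)² = (-56/5)² = 3136/25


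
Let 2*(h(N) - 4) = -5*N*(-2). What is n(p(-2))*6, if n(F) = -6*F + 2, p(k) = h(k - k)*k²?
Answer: -564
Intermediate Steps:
h(N) = 4 + 5*N (h(N) = 4 + (-5*N*(-2))/2 = 4 + (10*N)/2 = 4 + 5*N)
p(k) = 4*k² (p(k) = (4 + 5*(k - k))*k² = (4 + 5*0)*k² = (4 + 0)*k² = 4*k²)
n(F) = 2 - 6*F
n(p(-2))*6 = (2 - 24*(-2)²)*6 = (2 - 24*4)*6 = (2 - 6*16)*6 = (2 - 96)*6 = -94*6 = -564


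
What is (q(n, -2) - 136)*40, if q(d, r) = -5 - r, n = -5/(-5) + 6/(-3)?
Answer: -5560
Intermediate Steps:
n = -1 (n = -5*(-⅕) + 6*(-⅓) = 1 - 2 = -1)
(q(n, -2) - 136)*40 = ((-5 - 1*(-2)) - 136)*40 = ((-5 + 2) - 136)*40 = (-3 - 136)*40 = -139*40 = -5560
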